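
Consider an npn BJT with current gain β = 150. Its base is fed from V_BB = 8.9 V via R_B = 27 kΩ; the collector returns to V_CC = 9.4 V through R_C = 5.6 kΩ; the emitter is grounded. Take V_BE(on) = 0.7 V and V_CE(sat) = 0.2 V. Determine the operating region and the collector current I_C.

Assume active: I_B = (8.9 − 0.7)/27 = 0.304 mA, giving I_C = β·I_B = 45.6 mA.
But then V_CE = 9.4 − 45.6×5.6 = -246 V < V_CE(sat) = 0.2 V — impossible in the active region.
So the transistor is saturated. With V_CE = 0.2 V, I_C = (V_CC − 0.2)/R_C = 9.2/5.6 = 1.64 mA.
Check: β·I_B = 45.6 mA > I_C = 1.64 mA, confirming saturation.

saturation; I_C ≈ 1.6 mA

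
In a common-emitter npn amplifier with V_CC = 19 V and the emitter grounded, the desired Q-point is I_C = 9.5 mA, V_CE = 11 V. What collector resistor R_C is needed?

Collector loop: V_CC = I_C·R_C + V_CE.
R_C = (V_CC − V_CE)/I_C = (19 − 11)/9.5 = 0.842 kΩ.

R_C ≈ 0.84 kΩ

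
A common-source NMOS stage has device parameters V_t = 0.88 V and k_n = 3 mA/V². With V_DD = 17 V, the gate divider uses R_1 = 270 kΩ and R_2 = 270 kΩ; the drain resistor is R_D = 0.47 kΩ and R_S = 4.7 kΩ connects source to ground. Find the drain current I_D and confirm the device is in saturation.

I_D ≈ 1.4 mA

V_G = V_DD·R_2/(R_1+R_2) = 17×270/540 = 8.5 V.
Assume saturation: I_D = (k_n/2)(V_GS − V_t)² with V_GS = V_G − I_D·R_S = 8.5 − 4.7·I_D.
Substituting gives 33.1·I_D² − 108·I_D + 87.1 = 0, with roots I_D = 1.41 or 1.86 mA.
The root I_D = 1.86 mA gives V_GS = -0.233 V ≤ V_t, so take I_D = 1.41 mA.
Then V_GS = 1.85 V and V_DS = V_DD − I_D(R_D+R_S) = 17 − 1.41×5.17 = 9.69 V.
Saturation requires V_DS ≥ V_GS − V_t = 0.971 V; 9.69 ≥ 0.971 ✓.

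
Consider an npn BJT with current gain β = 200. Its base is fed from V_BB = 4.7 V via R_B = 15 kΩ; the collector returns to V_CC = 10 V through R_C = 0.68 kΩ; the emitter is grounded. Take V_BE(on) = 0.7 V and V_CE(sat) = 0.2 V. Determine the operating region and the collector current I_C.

Assume active: I_B = (4.7 − 0.7)/15 = 0.267 mA, giving I_C = β·I_B = 53.3 mA.
But then V_CE = 10 − 53.3×0.68 = -26.3 V < V_CE(sat) = 0.2 V — impossible in the active region.
So the transistor is saturated. With V_CE = 0.2 V, I_C = (V_CC − 0.2)/R_C = 9.8/0.68 = 14.4 mA.
Check: β·I_B = 53.3 mA > I_C = 14.4 mA, confirming saturation.

saturation; I_C ≈ 14 mA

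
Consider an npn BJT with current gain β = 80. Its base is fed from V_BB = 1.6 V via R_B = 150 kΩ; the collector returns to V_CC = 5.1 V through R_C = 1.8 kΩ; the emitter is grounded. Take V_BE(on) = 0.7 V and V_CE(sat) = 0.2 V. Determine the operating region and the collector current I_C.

Assume active. Base-emitter loop: I_B = (V_BB − V_BE)/R_B = (1.6 − 0.7)/150 = 0.006 mA.
I_C = β·I_B = 80×0.006 = 0.48 mA.
V_CE = V_CC − I_C·R_C = 5.1 − 0.48×1.8 = 4.24 V > V_CE(sat), so the active-region assumption holds.

active; I_C ≈ 0.48 mA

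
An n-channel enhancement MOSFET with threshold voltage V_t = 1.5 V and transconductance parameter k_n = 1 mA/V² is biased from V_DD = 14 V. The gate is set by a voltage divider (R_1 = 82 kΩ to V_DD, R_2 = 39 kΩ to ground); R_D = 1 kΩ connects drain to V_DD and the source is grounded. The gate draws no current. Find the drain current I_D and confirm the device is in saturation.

V_G = V_DD·R_2/(R_1+R_2) = 14×39/121 = 4.51 V. With the source grounded, V_GS = V_G = 4.51 V.
Assume saturation: I_D = (k_n/2)(V_GS − V_t)² = (1/2)×(4.51 − 1.5)² = 0.5×3.01² = 4.54 mA.
V_DS = V_DD − I_D·R_D = 14 − 4.54×1 = 9.46 V.
Saturation requires V_DS ≥ V_GS − V_t = 3.01 V; 9.46 ≥ 3.01 ✓.

I_D ≈ 4.5 mA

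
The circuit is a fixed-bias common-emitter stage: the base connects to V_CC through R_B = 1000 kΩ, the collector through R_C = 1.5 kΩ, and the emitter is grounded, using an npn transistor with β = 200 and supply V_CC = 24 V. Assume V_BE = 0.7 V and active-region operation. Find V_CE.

V_CE ≈ 17 V

Base loop: V_CC = I_B·R_B + V_BE, so I_B = (24 − 0.7)/1000 kΩ = 0.0233 mA.
In the active region I_C = β·I_B = 200 × 0.0233 = 4.66 mA.
Collector loop: V_CE = V_CC − I_C·R_C = 24 − 4.66×1.5 = 17 V.
Since V_CE = 17 V > V_CE(sat) ≈ 0.2 V, the transistor is in the active region as assumed.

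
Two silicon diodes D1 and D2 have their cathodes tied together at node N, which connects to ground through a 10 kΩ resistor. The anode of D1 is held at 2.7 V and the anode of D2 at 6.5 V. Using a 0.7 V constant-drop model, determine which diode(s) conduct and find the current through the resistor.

Assume both conduct. Then node N would need to be at both 2.7−0.7 = 2 V and 6.5−0.7 = 5.8 V, which is impossible.
Assume only D2 conducts: V_N = 6.5 − 0.7 = 5.8 V, so I_R = 5.8/10 = 0.58 mA.
Check D1: its anode-to-cathode voltage is 2.7 − 5.8 = -3.1 V < 0.7 V, so it is off. The assumption is consistent.

Only D2 conducts; I_R ≈ 0.58 mA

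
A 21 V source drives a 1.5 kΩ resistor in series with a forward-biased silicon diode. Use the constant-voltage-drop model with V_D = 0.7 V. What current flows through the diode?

KVL around the loop: 21 = V_D + I·R = 0.7 + I × 1.5 kΩ.
So I = (21 − 0.7) / 1.5 kΩ = 20.3 / 1.5 = 13.5 mA.

I ≈ 14 mA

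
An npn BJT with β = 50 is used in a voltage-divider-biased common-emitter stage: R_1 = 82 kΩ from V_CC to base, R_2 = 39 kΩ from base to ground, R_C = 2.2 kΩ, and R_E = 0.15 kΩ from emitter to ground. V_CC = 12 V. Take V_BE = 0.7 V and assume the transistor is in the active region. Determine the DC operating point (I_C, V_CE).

Thevenize the base divider: V_Th = V_CC·R_2/(R_1+R_2) = 12×39/121 = 3.87 V, R_Th = R_1‖R_2 = 26.4 kΩ.
Base-emitter loop: V_Th = I_B·R_Th + V_BE + (β+1)I_B·R_E, so I_B = (3.87 − 0.7) / (26.4 + 51×0.15) = 0.093 mA.
I_C = β·I_B = 50×0.093 = 4.65 mA, and I_E = (β+1)I_B = 4.74 mA.
V_CE = V_CC − I_C·R_C − I_E·R_E = 12 − 4.65×2.2 − 4.74×0.15 = 1.06 V.
V_CE = 1.06 V > 0.2 V confirms active-region operation.

I_C ≈ 4.6 mA, V_CE ≈ 1.1 V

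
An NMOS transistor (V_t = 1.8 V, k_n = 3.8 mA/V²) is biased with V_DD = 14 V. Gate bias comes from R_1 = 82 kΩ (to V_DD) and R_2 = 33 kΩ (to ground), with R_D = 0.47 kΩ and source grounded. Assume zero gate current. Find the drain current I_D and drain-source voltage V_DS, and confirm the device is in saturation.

V_G = V_DD·R_2/(R_1+R_2) = 14×33/115 = 4.02 V. With the source grounded, V_GS = V_G = 4.02 V.
Assume saturation: I_D = (k_n/2)(V_GS − V_t)² = (3.8/2)×(4.02 − 1.8)² = 1.9×2.22² = 9.34 mA.
V_DS = V_DD − I_D·R_D = 14 − 9.34×0.47 = 9.61 V.
Saturation requires V_DS ≥ V_GS − V_t = 2.22 V; 9.61 ≥ 2.22 ✓.

I_D ≈ 9.3 mA, V_DS ≈ 9.6 V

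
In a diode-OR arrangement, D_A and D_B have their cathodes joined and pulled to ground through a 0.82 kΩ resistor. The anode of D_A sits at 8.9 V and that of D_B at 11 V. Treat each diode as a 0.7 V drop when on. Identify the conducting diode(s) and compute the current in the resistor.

Only D_B conducts; I_R ≈ 13 mA

Assume both conduct. Then node N would need to be at both 8.9−0.7 = 8.2 V and 11−0.7 = 10.3 V, which is impossible.
Assume only D_B conducts: V_N = 11 − 0.7 = 10.3 V, so I_R = 10.3/0.82 = 12.6 mA.
Check D_A: its anode-to-cathode voltage is 8.9 − 10.3 = -1.4 V < 0.7 V, so it is off. The assumption is consistent.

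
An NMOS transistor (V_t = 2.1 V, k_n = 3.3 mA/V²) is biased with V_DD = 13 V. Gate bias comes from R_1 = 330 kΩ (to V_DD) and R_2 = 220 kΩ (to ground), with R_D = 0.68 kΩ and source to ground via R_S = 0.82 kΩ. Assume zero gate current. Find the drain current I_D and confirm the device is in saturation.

I_D ≈ 2.3 mA

V_G = V_DD·R_2/(R_1+R_2) = 13×220/550 = 5.2 V.
Assume saturation: I_D = (k_n/2)(V_GS − V_t)² with V_GS = V_G − I_D·R_S = 5.2 − 0.82·I_D.
Substituting gives 1.11·I_D² − 9.39·I_D + 15.9 = 0, with roots I_D = 2.33 or 6.13 mA.
The root I_D = 6.13 mA gives V_GS = 0.172 V ≤ V_t, so take I_D = 2.33 mA.
Then V_GS = 3.29 V and V_DS = V_DD − I_D(R_D+R_S) = 13 − 2.33×1.5 = 9.5 V.
Saturation requires V_DS ≥ V_GS − V_t = 1.19 V; 9.5 ≥ 1.19 ✓.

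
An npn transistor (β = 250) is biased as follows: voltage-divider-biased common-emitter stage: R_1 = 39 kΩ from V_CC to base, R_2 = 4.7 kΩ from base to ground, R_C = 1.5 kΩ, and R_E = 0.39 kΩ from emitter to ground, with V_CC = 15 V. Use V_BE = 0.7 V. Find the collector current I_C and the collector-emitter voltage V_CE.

Thevenize the base divider: V_Th = V_CC·R_2/(R_1+R_2) = 15×4.7/43.7 = 1.61 V, R_Th = R_1‖R_2 = 4.19 kΩ.
Base-emitter loop: V_Th = I_B·R_Th + V_BE + (β+1)I_B·R_E, so I_B = (1.61 − 0.7) / (4.19 + 251×0.39) = 0.00895 mA.
I_C = β·I_B = 250×0.00895 = 2.24 mA, and I_E = (β+1)I_B = 2.25 mA.
V_CE = V_CC − I_C·R_C − I_E·R_E = 15 − 2.24×1.5 − 2.25×0.39 = 10.8 V.
V_CE = 10.8 V > 0.2 V confirms active-region operation.

I_C ≈ 2.2 mA, V_CE ≈ 11 V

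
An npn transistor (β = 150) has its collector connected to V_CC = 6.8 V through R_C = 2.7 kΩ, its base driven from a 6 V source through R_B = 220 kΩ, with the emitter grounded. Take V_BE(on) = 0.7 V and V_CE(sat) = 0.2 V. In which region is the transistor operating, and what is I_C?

saturation; I_C ≈ 2.4 mA

Assume active: I_B = (6 − 0.7)/220 = 0.0241 mA, giving I_C = β·I_B = 3.61 mA.
But then V_CE = 6.8 − 3.61×2.7 = -2.96 V < V_CE(sat) = 0.2 V — impossible in the active region.
So the transistor is saturated. With V_CE = 0.2 V, I_C = (V_CC − 0.2)/R_C = 6.6/2.7 = 2.44 mA.
Check: β·I_B = 3.61 mA > I_C = 2.44 mA, confirming saturation.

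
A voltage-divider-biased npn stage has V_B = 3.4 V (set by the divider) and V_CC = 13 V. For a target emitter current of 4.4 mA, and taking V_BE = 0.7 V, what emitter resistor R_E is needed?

R_E ≈ 0.61 kΩ

V_E = V_B − V_BE = 3.4 − 0.7 = 2.7 V.
R_E = V_E / I_E = 2.7 / 4.4 = 0.614 kΩ.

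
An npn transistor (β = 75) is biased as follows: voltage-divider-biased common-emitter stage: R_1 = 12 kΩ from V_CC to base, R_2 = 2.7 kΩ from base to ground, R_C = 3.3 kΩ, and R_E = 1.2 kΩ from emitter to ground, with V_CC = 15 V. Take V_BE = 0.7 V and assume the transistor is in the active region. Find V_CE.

Thevenize the base divider: V_Th = V_CC·R_2/(R_1+R_2) = 15×2.7/14.7 = 2.76 V, R_Th = R_1‖R_2 = 2.2 kΩ.
Base-emitter loop: V_Th = I_B·R_Th + V_BE + (β+1)I_B·R_E, so I_B = (2.76 − 0.7) / (2.2 + 76×1.2) = 0.022 mA.
I_C = β·I_B = 75×0.022 = 1.65 mA, and I_E = (β+1)I_B = 1.67 mA.
V_CE = V_CC − I_C·R_C − I_E·R_E = 15 − 1.65×3.3 − 1.67×1.2 = 7.55 V.
V_CE = 7.55 V > 0.2 V confirms active-region operation.

V_CE ≈ 7.5 V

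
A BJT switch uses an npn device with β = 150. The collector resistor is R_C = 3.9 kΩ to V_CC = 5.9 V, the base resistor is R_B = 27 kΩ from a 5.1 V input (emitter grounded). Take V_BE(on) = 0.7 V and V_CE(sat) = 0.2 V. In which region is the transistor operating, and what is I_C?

Assume active: I_B = (5.1 − 0.7)/27 = 0.163 mA, giving I_C = β·I_B = 24.4 mA.
But then V_CE = 5.9 − 24.4×3.9 = -89.4 V < V_CE(sat) = 0.2 V — impossible in the active region.
So the transistor is saturated. With V_CE = 0.2 V, I_C = (V_CC − 0.2)/R_C = 5.7/3.9 = 1.46 mA.
Check: β·I_B = 24.4 mA > I_C = 1.46 mA, confirming saturation.

saturation; I_C ≈ 1.5 mA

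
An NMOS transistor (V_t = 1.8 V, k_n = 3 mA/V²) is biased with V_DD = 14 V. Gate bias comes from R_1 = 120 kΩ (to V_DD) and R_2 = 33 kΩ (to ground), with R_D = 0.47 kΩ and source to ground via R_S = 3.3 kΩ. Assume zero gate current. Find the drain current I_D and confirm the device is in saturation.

I_D ≈ 0.25 mA

V_G = V_DD·R_2/(R_1+R_2) = 14×33/153 = 3.02 V.
Assume saturation: I_D = (k_n/2)(V_GS − V_t)² with V_GS = V_G − I_D·R_S = 3.02 − 3.3·I_D.
Substituting gives 16.3·I_D² − 13.1·I_D + 2.23 = 0, with roots I_D = 0.247 or 0.554 mA.
The root I_D = 0.554 mA gives V_GS = 1.19 V ≤ V_t, so take I_D = 0.247 mA.
Then V_GS = 2.21 V and V_DS = V_DD − I_D(R_D+R_S) = 14 − 0.247×3.77 = 13.1 V.
Saturation requires V_DS ≥ V_GS − V_t = 0.406 V; 13.1 ≥ 0.406 ✓.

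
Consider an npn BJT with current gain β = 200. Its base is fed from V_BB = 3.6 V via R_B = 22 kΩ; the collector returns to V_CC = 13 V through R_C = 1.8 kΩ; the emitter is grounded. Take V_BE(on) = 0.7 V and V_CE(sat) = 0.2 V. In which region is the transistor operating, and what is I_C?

saturation; I_C ≈ 7.1 mA

Assume active: I_B = (3.6 − 0.7)/22 = 0.132 mA, giving I_C = β·I_B = 26.4 mA.
But then V_CE = 13 − 26.4×1.8 = -34.5 V < V_CE(sat) = 0.2 V — impossible in the active region.
So the transistor is saturated. With V_CE = 0.2 V, I_C = (V_CC − 0.2)/R_C = 12.8/1.8 = 7.11 mA.
Check: β·I_B = 26.4 mA > I_C = 7.11 mA, confirming saturation.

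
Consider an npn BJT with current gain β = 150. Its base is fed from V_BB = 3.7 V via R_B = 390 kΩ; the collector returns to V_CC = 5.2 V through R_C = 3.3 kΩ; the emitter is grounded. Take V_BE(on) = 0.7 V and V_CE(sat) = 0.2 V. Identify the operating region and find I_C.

Assume active. Base-emitter loop: I_B = (V_BB − V_BE)/R_B = (3.7 − 0.7)/390 = 0.00769 mA.
I_C = β·I_B = 150×0.00769 = 1.15 mA.
V_CE = V_CC − I_C·R_C = 5.2 − 1.15×3.3 = 1.39 V > V_CE(sat), so the active-region assumption holds.

active; I_C ≈ 1.2 mA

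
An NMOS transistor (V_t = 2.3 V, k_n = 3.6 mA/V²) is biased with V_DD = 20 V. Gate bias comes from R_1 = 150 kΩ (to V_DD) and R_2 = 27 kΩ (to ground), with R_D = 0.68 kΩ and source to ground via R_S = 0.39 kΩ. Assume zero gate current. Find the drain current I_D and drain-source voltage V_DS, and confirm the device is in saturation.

V_G = V_DD·R_2/(R_1+R_2) = 20×27/177 = 3.05 V.
Assume saturation: I_D = (k_n/2)(V_GS − V_t)² with V_GS = V_G − I_D·R_S = 3.05 − 0.39·I_D.
Substituting gives 0.274·I_D² − 2.05·I_D + 1.01 = 0, with roots I_D = 0.532 or 6.97 mA.
The root I_D = 6.97 mA gives V_GS = 0.332 V ≤ V_t, so take I_D = 0.532 mA.
Then V_GS = 2.84 V and V_DS = V_DD − I_D(R_D+R_S) = 20 − 0.532×1.07 = 19.4 V.
Saturation requires V_DS ≥ V_GS − V_t = 0.543 V; 19.4 ≥ 0.543 ✓.

I_D ≈ 0.53 mA, V_DS ≈ 19 V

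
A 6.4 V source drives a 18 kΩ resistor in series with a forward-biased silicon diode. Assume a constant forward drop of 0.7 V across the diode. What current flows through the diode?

I ≈ 0.32 mA

KVL around the loop: 6.4 = V_D + I·R = 0.7 + I × 18 kΩ.
So I = (6.4 − 0.7) / 18 kΩ = 5.7 / 18 = 0.317 mA.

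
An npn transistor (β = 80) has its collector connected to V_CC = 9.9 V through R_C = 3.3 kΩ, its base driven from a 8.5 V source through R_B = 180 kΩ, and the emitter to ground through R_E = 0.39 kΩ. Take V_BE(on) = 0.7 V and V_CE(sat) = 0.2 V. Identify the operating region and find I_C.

saturation; I_C ≈ 2.6 mA

Assume active: I_B = (8.5 − 0.7)/(180 + 81×0.39) = 0.0369 mA, I_C = β·I_B = 2.95 mA.
Then V_CE = 9.9 − 2.95×3.3 − 2.99×0.39 = -0.997 V < 0.2 V — the active assumption fails.
Re-solve with V_CE = 0.2 V. KCL at the emitter: V_E/R_E = (V_BB−0.7−V_E)/R_B + (V_CC−0.2−V_E)/R_C, giving V_E = 1.04 V.
I_C = (V_CC − 0.2 − V_E)/R_C = (9.7 − 1.04)/3.3 = 2.62 mA.
Check: I_B = (7.8 − 1.04)/180 = 0.0376 mA, and β·I_B = 3.01 mA > I_C, confirming saturation.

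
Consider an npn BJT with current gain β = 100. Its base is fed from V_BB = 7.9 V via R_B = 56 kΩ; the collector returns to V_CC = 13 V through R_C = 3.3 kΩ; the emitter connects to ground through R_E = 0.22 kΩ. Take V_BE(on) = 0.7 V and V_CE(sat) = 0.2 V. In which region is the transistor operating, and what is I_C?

saturation; I_C ≈ 3.6 mA

Assume active: I_B = (7.9 − 0.7)/(56 + 101×0.22) = 0.092 mA, I_C = β·I_B = 9.2 mA.
Then V_CE = 13 − 9.2×3.3 − 9.3×0.22 = -19.4 V < 0.2 V — the active assumption fails.
Re-solve with V_CE = 0.2 V. KCL at the emitter: V_E/R_E = (V_BB−0.7−V_E)/R_B + (V_CC−0.2−V_E)/R_C, giving V_E = 0.823 V.
I_C = (V_CC − 0.2 − V_E)/R_C = (12.8 − 0.823)/3.3 = 3.63 mA.
Check: I_B = (7.2 − 0.823)/56 = 0.114 mA, and β·I_B = 11.4 mA > I_C, confirming saturation.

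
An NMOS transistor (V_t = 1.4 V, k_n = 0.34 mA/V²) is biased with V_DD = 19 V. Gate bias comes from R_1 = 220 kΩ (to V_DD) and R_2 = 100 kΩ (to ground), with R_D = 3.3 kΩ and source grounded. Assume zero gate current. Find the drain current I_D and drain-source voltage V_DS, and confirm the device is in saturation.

V_G = V_DD·R_2/(R_1+R_2) = 19×100/320 = 5.94 V. With the source grounded, V_GS = V_G = 5.94 V.
Assume saturation: I_D = (k_n/2)(V_GS − V_t)² = (0.34/2)×(5.94 − 1.4)² = 0.17×4.54² = 3.5 mA.
V_DS = V_DD − I_D·R_D = 19 − 3.5×3.3 = 7.45 V.
Saturation requires V_DS ≥ V_GS − V_t = 4.54 V; 7.45 ≥ 4.54 ✓.

I_D ≈ 3.5 mA, V_DS ≈ 7.4 V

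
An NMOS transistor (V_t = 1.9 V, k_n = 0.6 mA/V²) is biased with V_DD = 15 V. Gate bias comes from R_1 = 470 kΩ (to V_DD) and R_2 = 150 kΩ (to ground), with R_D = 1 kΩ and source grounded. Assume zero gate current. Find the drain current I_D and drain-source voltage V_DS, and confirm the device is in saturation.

V_G = V_DD·R_2/(R_1+R_2) = 15×150/620 = 3.63 V. With the source grounded, V_GS = V_G = 3.63 V.
Assume saturation: I_D = (k_n/2)(V_GS − V_t)² = (0.6/2)×(3.63 − 1.9)² = 0.3×1.73² = 0.897 mA.
V_DS = V_DD − I_D·R_D = 15 − 0.897×1 = 14.1 V.
Saturation requires V_DS ≥ V_GS − V_t = 1.73 V; 14.1 ≥ 1.73 ✓.

I_D ≈ 0.9 mA, V_DS ≈ 14 V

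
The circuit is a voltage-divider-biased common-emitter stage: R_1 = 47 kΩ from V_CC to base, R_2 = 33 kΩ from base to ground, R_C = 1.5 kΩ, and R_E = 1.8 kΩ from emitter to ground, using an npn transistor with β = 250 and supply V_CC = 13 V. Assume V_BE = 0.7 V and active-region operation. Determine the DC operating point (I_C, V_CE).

I_C ≈ 2.5 mA, V_CE ≈ 4.8 V

Thevenize the base divider: V_Th = V_CC·R_2/(R_1+R_2) = 13×33/80 = 5.36 V, R_Th = R_1‖R_2 = 19.4 kΩ.
Base-emitter loop: V_Th = I_B·R_Th + V_BE + (β+1)I_B·R_E, so I_B = (5.36 − 0.7) / (19.4 + 251×1.8) = 0.0099 mA.
I_C = β·I_B = 250×0.0099 = 2.47 mA, and I_E = (β+1)I_B = 2.48 mA.
V_CE = V_CC − I_C·R_C − I_E·R_E = 13 − 2.47×1.5 − 2.48×1.8 = 4.82 V.
V_CE = 4.82 V > 0.2 V confirms active-region operation.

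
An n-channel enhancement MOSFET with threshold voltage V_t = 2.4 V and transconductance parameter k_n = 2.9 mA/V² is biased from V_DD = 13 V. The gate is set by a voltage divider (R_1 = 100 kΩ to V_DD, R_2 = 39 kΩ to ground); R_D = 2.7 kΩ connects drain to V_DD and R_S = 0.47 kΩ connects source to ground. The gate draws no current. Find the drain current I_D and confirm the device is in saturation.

V_G = V_DD·R_2/(R_1+R_2) = 13×39/139 = 3.65 V.
Assume saturation: I_D = (k_n/2)(V_GS − V_t)² with V_GS = V_G − I_D·R_S = 3.65 − 0.47·I_D.
Substituting gives 0.32·I_D² − 2.7·I_D + 2.26 = 0, with roots I_D = 0.941 or 7.49 mA.
The root I_D = 7.49 mA gives V_GS = 0.127 V ≤ V_t, so take I_D = 0.941 mA.
Then V_GS = 3.21 V and V_DS = V_DD − I_D(R_D+R_S) = 13 − 0.941×3.17 = 10 V.
Saturation requires V_DS ≥ V_GS − V_t = 0.805 V; 10 ≥ 0.805 ✓.

I_D ≈ 0.94 mA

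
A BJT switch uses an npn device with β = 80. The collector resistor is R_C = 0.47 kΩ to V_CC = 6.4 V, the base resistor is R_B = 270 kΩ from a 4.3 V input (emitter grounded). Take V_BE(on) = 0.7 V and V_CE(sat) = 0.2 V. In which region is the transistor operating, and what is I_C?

Assume active. Base-emitter loop: I_B = (V_BB − V_BE)/R_B = (4.3 − 0.7)/270 = 0.0133 mA.
I_C = β·I_B = 80×0.0133 = 1.07 mA.
V_CE = V_CC − I_C·R_C = 6.4 − 1.07×0.47 = 5.9 V > V_CE(sat), so the active-region assumption holds.

active; I_C ≈ 1.1 mA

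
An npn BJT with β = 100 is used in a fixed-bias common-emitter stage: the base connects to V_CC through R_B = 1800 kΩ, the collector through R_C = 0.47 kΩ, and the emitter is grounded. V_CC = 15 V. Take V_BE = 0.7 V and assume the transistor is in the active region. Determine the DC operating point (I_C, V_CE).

I_C ≈ 0.79 mA, V_CE ≈ 15 V

Base loop: V_CC = I_B·R_B + V_BE, so I_B = (15 − 0.7)/1800 kΩ = 0.00794 mA.
In the active region I_C = β·I_B = 100 × 0.00794 = 0.794 mA.
Collector loop: V_CE = V_CC − I_C·R_C = 15 − 0.794×0.47 = 14.6 V.
Since V_CE = 14.6 V > V_CE(sat) ≈ 0.2 V, the transistor is in the active region as assumed.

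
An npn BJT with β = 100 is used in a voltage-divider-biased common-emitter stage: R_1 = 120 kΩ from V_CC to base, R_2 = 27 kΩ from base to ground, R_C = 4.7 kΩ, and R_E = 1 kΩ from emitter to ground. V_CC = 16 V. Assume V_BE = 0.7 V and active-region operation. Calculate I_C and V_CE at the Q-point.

Thevenize the base divider: V_Th = V_CC·R_2/(R_1+R_2) = 16×27/147 = 2.94 V, R_Th = R_1‖R_2 = 22 kΩ.
Base-emitter loop: V_Th = I_B·R_Th + V_BE + (β+1)I_B·R_E, so I_B = (2.94 − 0.7) / (22 + 101×1) = 0.0182 mA.
I_C = β·I_B = 100×0.0182 = 1.82 mA, and I_E = (β+1)I_B = 1.84 mA.
V_CE = V_CC − I_C·R_C − I_E·R_E = 16 − 1.82×4.7 − 1.84×1 = 5.61 V.
V_CE = 5.61 V > 0.2 V confirms active-region operation.

I_C ≈ 1.8 mA, V_CE ≈ 5.6 V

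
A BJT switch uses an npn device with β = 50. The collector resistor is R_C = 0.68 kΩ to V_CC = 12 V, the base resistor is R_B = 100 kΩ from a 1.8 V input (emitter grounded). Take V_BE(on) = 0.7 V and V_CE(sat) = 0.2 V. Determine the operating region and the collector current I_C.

active; I_C ≈ 0.55 mA

Assume active. Base-emitter loop: I_B = (V_BB − V_BE)/R_B = (1.8 − 0.7)/100 = 0.011 mA.
I_C = β·I_B = 50×0.011 = 0.55 mA.
V_CE = V_CC − I_C·R_C = 12 − 0.55×0.68 = 11.6 V > V_CE(sat), so the active-region assumption holds.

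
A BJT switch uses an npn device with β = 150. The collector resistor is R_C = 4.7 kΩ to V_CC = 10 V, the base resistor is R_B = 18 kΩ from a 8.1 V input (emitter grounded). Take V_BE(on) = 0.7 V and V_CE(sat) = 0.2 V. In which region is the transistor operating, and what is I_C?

Assume active: I_B = (8.1 − 0.7)/18 = 0.411 mA, giving I_C = β·I_B = 61.7 mA.
But then V_CE = 10 − 61.7×4.7 = -280 V < V_CE(sat) = 0.2 V — impossible in the active region.
So the transistor is saturated. With V_CE = 0.2 V, I_C = (V_CC − 0.2)/R_C = 9.8/4.7 = 2.09 mA.
Check: β·I_B = 61.7 mA > I_C = 2.09 mA, confirming saturation.

saturation; I_C ≈ 2.1 mA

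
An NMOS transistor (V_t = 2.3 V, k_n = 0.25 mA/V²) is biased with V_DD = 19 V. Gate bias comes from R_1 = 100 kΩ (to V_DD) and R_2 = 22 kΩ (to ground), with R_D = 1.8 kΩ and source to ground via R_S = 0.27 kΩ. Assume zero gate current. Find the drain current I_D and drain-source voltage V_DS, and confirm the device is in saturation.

I_D ≈ 0.15 mA, V_DS ≈ 19 V

V_G = V_DD·R_2/(R_1+R_2) = 19×22/122 = 3.43 V.
Assume saturation: I_D = (k_n/2)(V_GS − V_t)² with V_GS = V_G − I_D·R_S = 3.43 − 0.27·I_D.
Substituting gives 0.00911·I_D² − 1.08·I_D + 0.159 = 0, with roots I_D = 0.148 or 118 mA.
The root I_D = 118 mA gives V_GS = -28.4 V ≤ V_t, so take I_D = 0.148 mA.
Then V_GS = 3.39 V and V_DS = V_DD − I_D(R_D+R_S) = 19 − 0.148×2.07 = 18.7 V.
Saturation requires V_DS ≥ V_GS − V_t = 1.09 V; 18.7 ≥ 1.09 ✓.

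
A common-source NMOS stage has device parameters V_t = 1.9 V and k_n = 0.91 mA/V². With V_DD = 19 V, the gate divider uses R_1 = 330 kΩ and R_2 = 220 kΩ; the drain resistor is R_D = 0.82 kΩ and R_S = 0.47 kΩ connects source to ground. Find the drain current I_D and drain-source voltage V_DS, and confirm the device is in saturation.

I_D ≈ 5 mA, V_DS ≈ 12 V

V_G = V_DD·R_2/(R_1+R_2) = 19×220/550 = 7.6 V.
Assume saturation: I_D = (k_n/2)(V_GS − V_t)² with V_GS = V_G − I_D·R_S = 7.6 − 0.47·I_D.
Substituting gives 0.101·I_D² − 3.44·I_D + 14.8 = 0, with roots I_D = 5.04 or 29.2 mA.
The root I_D = 29.2 mA gives V_GS = -6.11 V ≤ V_t, so take I_D = 5.04 mA.
Then V_GS = 5.23 V and V_DS = V_DD − I_D(R_D+R_S) = 19 − 5.04×1.29 = 12.5 V.
Saturation requires V_DS ≥ V_GS − V_t = 3.33 V; 12.5 ≥ 3.33 ✓.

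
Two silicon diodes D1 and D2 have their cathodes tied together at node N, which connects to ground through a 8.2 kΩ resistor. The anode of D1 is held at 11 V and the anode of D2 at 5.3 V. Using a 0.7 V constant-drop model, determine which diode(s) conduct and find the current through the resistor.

Only D1 conducts; I_R ≈ 1.3 mA

Assume both conduct. Then node N would need to be at both 11−0.7 = 10.3 V and 5.3−0.7 = 4.6 V, which is impossible.
Assume only D1 conducts: V_N = 11 − 0.7 = 10.3 V, so I_R = 10.3/8.2 = 1.26 mA.
Check D2: its anode-to-cathode voltage is 5.3 − 10.3 = -5 V < 0.7 V, so it is off. The assumption is consistent.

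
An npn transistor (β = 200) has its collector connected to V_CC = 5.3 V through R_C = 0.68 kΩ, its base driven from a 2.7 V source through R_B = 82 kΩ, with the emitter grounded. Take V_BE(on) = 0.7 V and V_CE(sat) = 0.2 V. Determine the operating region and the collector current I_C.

active; I_C ≈ 4.9 mA

Assume active. Base-emitter loop: I_B = (V_BB − V_BE)/R_B = (2.7 − 0.7)/82 = 0.0244 mA.
I_C = β·I_B = 200×0.0244 = 4.88 mA.
V_CE = V_CC − I_C·R_C = 5.3 − 4.88×0.68 = 1.98 V > V_CE(sat), so the active-region assumption holds.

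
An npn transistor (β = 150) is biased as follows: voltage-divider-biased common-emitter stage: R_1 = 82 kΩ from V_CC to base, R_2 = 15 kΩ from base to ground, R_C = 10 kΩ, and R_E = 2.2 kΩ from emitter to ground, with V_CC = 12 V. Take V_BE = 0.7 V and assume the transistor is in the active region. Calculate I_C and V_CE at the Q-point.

Thevenize the base divider: V_Th = V_CC·R_2/(R_1+R_2) = 12×15/97 = 1.86 V, R_Th = R_1‖R_2 = 12.7 kΩ.
Base-emitter loop: V_Th = I_B·R_Th + V_BE + (β+1)I_B·R_E, so I_B = (1.86 − 0.7) / (12.7 + 151×2.2) = 0.00335 mA.
I_C = β·I_B = 150×0.00335 = 0.503 mA, and I_E = (β+1)I_B = 0.506 mA.
V_CE = V_CC − I_C·R_C − I_E·R_E = 12 − 0.503×10 − 0.506×2.2 = 5.86 V.
V_CE = 5.86 V > 0.2 V confirms active-region operation.

I_C ≈ 0.5 mA, V_CE ≈ 5.9 V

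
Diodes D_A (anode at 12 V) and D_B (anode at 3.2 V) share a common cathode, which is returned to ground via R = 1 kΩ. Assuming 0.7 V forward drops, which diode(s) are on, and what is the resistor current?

Only D_A conducts; I_R ≈ 11 mA

Assume both conduct. Then node N would need to be at both 12−0.7 = 11.3 V and 3.2−0.7 = 2.5 V, which is impossible.
Assume only D_A conducts: V_N = 12 − 0.7 = 11.3 V, so I_R = 11.3/1 = 11.3 mA.
Check D_B: its anode-to-cathode voltage is 3.2 − 11.3 = -8.1 V < 0.7 V, so it is off. The assumption is consistent.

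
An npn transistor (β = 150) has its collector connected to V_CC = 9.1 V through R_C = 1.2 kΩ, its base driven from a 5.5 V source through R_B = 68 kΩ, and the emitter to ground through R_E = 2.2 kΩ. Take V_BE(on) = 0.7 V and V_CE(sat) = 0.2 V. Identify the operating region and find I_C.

active; I_C ≈ 1.8 mA

Assume active. Base-emitter loop: I_B = (V_BB − V_BE)/(R_B + (β+1)R_E) = (5.5 − 0.7)/(68 + 151×2.2) = 0.012 mA.
I_C = β·I_B = 150×0.012 = 1.8 mA.
V_CE = V_CC − I_C·R_C − I_E·R_E = 9.1 − 1.8×1.2 − 1.81×2.2 = 2.96 V > V_CE(sat), so the active-region assumption holds.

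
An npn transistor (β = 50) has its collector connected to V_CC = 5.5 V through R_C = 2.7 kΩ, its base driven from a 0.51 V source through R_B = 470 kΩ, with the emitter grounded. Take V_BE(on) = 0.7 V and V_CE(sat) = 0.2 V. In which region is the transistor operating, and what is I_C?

V_BB = 0.51 V ≤ V_BE(on) = 0.7 V, so the base-emitter junction is not forward biased.
The transistor is in cutoff: I_B = I_C = 0.

cutoff; I_C ≈ 0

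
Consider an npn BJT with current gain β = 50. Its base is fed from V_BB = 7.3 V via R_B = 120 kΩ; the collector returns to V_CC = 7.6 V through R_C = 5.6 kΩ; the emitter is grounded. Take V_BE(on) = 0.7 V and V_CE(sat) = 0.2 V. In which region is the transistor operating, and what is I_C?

Assume active: I_B = (7.3 − 0.7)/120 = 0.055 mA, giving I_C = β·I_B = 2.75 mA.
But then V_CE = 7.6 − 2.75×5.6 = -7.8 V < V_CE(sat) = 0.2 V — impossible in the active region.
So the transistor is saturated. With V_CE = 0.2 V, I_C = (V_CC − 0.2)/R_C = 7.4/5.6 = 1.32 mA.
Check: β·I_B = 2.75 mA > I_C = 1.32 mA, confirming saturation.

saturation; I_C ≈ 1.3 mA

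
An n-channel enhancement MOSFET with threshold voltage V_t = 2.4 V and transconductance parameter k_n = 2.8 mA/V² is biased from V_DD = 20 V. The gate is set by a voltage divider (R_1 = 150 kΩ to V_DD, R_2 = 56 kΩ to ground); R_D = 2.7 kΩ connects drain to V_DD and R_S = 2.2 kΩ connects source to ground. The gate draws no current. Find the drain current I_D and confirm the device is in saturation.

I_D ≈ 1 mA

V_G = V_DD·R_2/(R_1+R_2) = 20×56/206 = 5.44 V.
Assume saturation: I_D = (k_n/2)(V_GS − V_t)² with V_GS = V_G − I_D·R_S = 5.44 − 2.2·I_D.
Substituting gives 6.78·I_D² − 19.7·I_D + 12.9 = 0, with roots I_D = 0.997 or 1.91 mA.
The root I_D = 1.91 mA gives V_GS = 1.23 V ≤ V_t, so take I_D = 0.997 mA.
Then V_GS = 3.24 V and V_DS = V_DD − I_D(R_D+R_S) = 20 − 0.997×4.9 = 15.1 V.
Saturation requires V_DS ≥ V_GS − V_t = 0.844 V; 15.1 ≥ 0.844 ✓.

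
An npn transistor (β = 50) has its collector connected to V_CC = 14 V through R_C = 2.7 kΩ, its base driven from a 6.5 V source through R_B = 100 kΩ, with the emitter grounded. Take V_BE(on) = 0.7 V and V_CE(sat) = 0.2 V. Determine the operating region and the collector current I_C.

Assume active. Base-emitter loop: I_B = (V_BB − V_BE)/R_B = (6.5 − 0.7)/100 = 0.058 mA.
I_C = β·I_B = 50×0.058 = 2.9 mA.
V_CE = V_CC − I_C·R_C = 14 − 2.9×2.7 = 6.17 V > V_CE(sat), so the active-region assumption holds.

active; I_C ≈ 2.9 mA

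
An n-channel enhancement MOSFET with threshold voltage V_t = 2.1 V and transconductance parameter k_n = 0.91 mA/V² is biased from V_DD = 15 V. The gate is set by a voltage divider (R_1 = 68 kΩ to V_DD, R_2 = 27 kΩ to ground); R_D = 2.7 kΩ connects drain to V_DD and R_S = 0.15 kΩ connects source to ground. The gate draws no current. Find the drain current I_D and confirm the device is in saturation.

I_D ≈ 1.7 mA

V_G = V_DD·R_2/(R_1+R_2) = 15×27/95 = 4.26 V.
Assume saturation: I_D = (k_n/2)(V_GS − V_t)² with V_GS = V_G − I_D·R_S = 4.26 − 0.15·I_D.
Substituting gives 0.0102·I_D² − 1.3·I_D + 2.13 = 0, with roots I_D = 1.67 or 125 mA.
The root I_D = 125 mA gives V_GS = -14.5 V ≤ V_t, so take I_D = 1.67 mA.
Then V_GS = 4.01 V and V_DS = V_DD − I_D(R_D+R_S) = 15 − 1.67×2.85 = 10.3 V.
Saturation requires V_DS ≥ V_GS − V_t = 1.91 V; 10.3 ≥ 1.91 ✓.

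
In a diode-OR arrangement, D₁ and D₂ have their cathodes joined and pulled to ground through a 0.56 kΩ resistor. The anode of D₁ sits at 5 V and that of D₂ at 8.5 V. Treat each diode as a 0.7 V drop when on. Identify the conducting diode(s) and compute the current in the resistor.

Assume both conduct. Then node N would need to be at both 5−0.7 = 4.3 V and 8.5−0.7 = 7.8 V, which is impossible.
Assume only D₂ conducts: V_N = 8.5 − 0.7 = 7.8 V, so I_R = 7.8/0.56 = 13.9 mA.
Check D₁: its anode-to-cathode voltage is 5 − 7.8 = -2.8 V < 0.7 V, so it is off. The assumption is consistent.

Only D₂ conducts; I_R ≈ 14 mA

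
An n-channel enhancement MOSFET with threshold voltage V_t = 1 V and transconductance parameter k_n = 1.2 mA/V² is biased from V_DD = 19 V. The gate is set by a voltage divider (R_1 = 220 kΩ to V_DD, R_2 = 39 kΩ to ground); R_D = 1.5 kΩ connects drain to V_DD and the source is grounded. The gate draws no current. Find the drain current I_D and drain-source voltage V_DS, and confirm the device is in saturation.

V_G = V_DD·R_2/(R_1+R_2) = 19×39/259 = 2.86 V. With the source grounded, V_GS = V_G = 2.86 V.
Assume saturation: I_D = (k_n/2)(V_GS − V_t)² = (1.2/2)×(2.86 − 1)² = 0.6×1.86² = 2.08 mA.
V_DS = V_DD − I_D·R_D = 19 − 2.08×1.5 = 15.9 V.
Saturation requires V_DS ≥ V_GS − V_t = 1.86 V; 15.9 ≥ 1.86 ✓.

I_D ≈ 2.1 mA, V_DS ≈ 16 V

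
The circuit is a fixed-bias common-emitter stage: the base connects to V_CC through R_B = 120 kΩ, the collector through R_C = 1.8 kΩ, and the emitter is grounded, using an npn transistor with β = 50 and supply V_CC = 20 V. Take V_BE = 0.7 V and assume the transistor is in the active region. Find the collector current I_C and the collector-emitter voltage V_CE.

Base loop: V_CC = I_B·R_B + V_BE, so I_B = (20 − 0.7)/120 kΩ = 0.161 mA.
In the active region I_C = β·I_B = 50 × 0.161 = 8.04 mA.
Collector loop: V_CE = V_CC − I_C·R_C = 20 − 8.04×1.8 = 5.53 V.
Since V_CE = 5.53 V > V_CE(sat) ≈ 0.2 V, the transistor is in the active region as assumed.

I_C ≈ 8 mA, V_CE ≈ 5.5 V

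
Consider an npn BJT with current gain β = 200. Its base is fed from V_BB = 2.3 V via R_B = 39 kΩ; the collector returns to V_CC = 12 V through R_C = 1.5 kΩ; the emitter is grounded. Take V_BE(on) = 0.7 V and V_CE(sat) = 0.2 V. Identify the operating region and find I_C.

saturation; I_C ≈ 7.9 mA

Assume active: I_B = (2.3 − 0.7)/39 = 0.041 mA, giving I_C = β·I_B = 8.21 mA.
But then V_CE = 12 − 8.21×1.5 = -0.308 V < V_CE(sat) = 0.2 V — impossible in the active region.
So the transistor is saturated. With V_CE = 0.2 V, I_C = (V_CC − 0.2)/R_C = 11.8/1.5 = 7.87 mA.
Check: β·I_B = 8.21 mA > I_C = 7.87 mA, confirming saturation.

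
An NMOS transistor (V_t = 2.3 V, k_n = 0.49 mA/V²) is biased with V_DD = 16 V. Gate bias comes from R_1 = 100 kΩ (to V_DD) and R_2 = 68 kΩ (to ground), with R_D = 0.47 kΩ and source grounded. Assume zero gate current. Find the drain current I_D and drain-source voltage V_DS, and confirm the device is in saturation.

V_G = V_DD·R_2/(R_1+R_2) = 16×68/168 = 6.48 V. With the source grounded, V_GS = V_G = 6.48 V.
Assume saturation: I_D = (k_n/2)(V_GS − V_t)² = (0.49/2)×(6.48 − 2.3)² = 0.245×4.18² = 4.27 mA.
V_DS = V_DD − I_D·R_D = 16 − 4.27×0.47 = 14 V.
Saturation requires V_DS ≥ V_GS − V_t = 4.18 V; 14 ≥ 4.18 ✓.

I_D ≈ 4.3 mA, V_DS ≈ 14 V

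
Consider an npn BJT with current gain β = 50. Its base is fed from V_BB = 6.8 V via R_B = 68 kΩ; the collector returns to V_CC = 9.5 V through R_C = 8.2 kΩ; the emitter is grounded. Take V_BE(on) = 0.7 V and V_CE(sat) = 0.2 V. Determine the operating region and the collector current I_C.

Assume active: I_B = (6.8 − 0.7)/68 = 0.0897 mA, giving I_C = β·I_B = 4.49 mA.
But then V_CE = 9.5 − 4.49×8.2 = -27.3 V < V_CE(sat) = 0.2 V — impossible in the active region.
So the transistor is saturated. With V_CE = 0.2 V, I_C = (V_CC − 0.2)/R_C = 9.3/8.2 = 1.13 mA.
Check: β·I_B = 4.49 mA > I_C = 1.13 mA, confirming saturation.

saturation; I_C ≈ 1.1 mA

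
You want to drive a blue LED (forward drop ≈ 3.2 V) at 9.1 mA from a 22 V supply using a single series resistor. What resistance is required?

R ≈ 2.1 kΩ

The resistor drops V_S − V_D = 22 − 3.2 = 18.8 V at 9.1 mA.
R = 18.8 V / 9.1 mA = 2.07 kΩ.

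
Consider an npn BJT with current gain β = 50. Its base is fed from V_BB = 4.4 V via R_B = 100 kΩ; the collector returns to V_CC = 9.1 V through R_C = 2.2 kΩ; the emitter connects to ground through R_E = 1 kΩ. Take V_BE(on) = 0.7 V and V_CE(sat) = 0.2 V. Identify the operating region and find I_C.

active; I_C ≈ 1.2 mA

Assume active. Base-emitter loop: I_B = (V_BB − V_BE)/(R_B + (β+1)R_E) = (4.4 − 0.7)/(100 + 51×1) = 0.0245 mA.
I_C = β·I_B = 50×0.0245 = 1.23 mA.
V_CE = V_CC − I_C·R_C − I_E·R_E = 9.1 − 1.23×2.2 − 1.25×1 = 5.15 V > V_CE(sat), so the active-region assumption holds.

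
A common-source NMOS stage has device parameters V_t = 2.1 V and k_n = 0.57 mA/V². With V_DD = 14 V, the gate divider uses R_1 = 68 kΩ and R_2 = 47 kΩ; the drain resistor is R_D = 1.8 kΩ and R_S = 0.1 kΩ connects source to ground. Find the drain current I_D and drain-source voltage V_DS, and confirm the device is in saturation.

V_G = V_DD·R_2/(R_1+R_2) = 14×47/115 = 5.72 V.
Assume saturation: I_D = (k_n/2)(V_GS − V_t)² with V_GS = V_G − I_D·R_S = 5.72 − 0.1·I_D.
Substituting gives 0.00285·I_D² − 1.21·I_D + 3.74 = 0, with roots I_D = 3.12 or 420 mA.
The root I_D = 420 mA gives V_GS = -36.3 V ≤ V_t, so take I_D = 3.12 mA.
Then V_GS = 5.41 V and V_DS = V_DD − I_D(R_D+R_S) = 14 − 3.12×1.9 = 8.07 V.
Saturation requires V_DS ≥ V_GS − V_t = 3.31 V; 8.07 ≥ 3.31 ✓.

I_D ≈ 3.1 mA, V_DS ≈ 8.1 V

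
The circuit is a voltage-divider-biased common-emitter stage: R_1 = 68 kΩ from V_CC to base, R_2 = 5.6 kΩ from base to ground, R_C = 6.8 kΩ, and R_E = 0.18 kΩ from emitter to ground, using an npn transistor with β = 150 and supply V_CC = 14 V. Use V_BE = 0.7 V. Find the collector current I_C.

I_C ≈ 1.7 mA

Thevenize the base divider: V_Th = V_CC·R_2/(R_1+R_2) = 14×5.6/73.6 = 1.07 V, R_Th = R_1‖R_2 = 5.17 kΩ.
Base-emitter loop: V_Th = I_B·R_Th + V_BE + (β+1)I_B·R_E, so I_B = (1.07 − 0.7) / (5.17 + 151×0.18) = 0.0113 mA.
I_C = β·I_B = 150×0.0113 = 1.69 mA, and I_E = (β+1)I_B = 1.7 mA.
V_CE = V_CC − I_C·R_C − I_E·R_E = 14 − 1.69×6.8 − 1.7×0.18 = 2.18 V.
V_CE = 2.18 V > 0.2 V confirms active-region operation.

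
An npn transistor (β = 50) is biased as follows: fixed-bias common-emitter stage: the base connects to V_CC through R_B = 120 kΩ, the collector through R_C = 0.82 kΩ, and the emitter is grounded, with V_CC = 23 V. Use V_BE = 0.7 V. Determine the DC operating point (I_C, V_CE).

Base loop: V_CC = I_B·R_B + V_BE, so I_B = (23 − 0.7)/120 kΩ = 0.186 mA.
In the active region I_C = β·I_B = 50 × 0.186 = 9.29 mA.
Collector loop: V_CE = V_CC − I_C·R_C = 23 − 9.29×0.82 = 15.4 V.
Since V_CE = 15.4 V > V_CE(sat) ≈ 0.2 V, the transistor is in the active region as assumed.

I_C ≈ 9.3 mA, V_CE ≈ 15 V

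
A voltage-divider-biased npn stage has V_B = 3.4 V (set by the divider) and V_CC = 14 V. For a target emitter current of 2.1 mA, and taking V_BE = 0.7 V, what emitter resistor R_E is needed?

V_E = V_B − V_BE = 3.4 − 0.7 = 2.7 V.
R_E = V_E / I_E = 2.7 / 2.1 = 1.29 kΩ.

R_E ≈ 1.3 kΩ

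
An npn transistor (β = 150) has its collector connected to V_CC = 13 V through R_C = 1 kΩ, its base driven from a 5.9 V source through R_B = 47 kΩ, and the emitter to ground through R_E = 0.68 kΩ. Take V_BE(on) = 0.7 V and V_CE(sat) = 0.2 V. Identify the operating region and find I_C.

Assume active. Base-emitter loop: I_B = (V_BB − V_BE)/(R_B + (β+1)R_E) = (5.9 − 0.7)/(47 + 151×0.68) = 0.0347 mA.
I_C = β·I_B = 150×0.0347 = 5.21 mA.
V_CE = V_CC − I_C·R_C − I_E·R_E = 13 − 5.21×1 − 5.25×0.68 = 4.22 V > V_CE(sat), so the active-region assumption holds.

active; I_C ≈ 5.2 mA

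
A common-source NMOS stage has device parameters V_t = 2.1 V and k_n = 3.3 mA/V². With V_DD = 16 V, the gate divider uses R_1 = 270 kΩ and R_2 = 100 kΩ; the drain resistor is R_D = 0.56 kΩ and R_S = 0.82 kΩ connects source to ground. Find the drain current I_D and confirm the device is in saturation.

V_G = V_DD·R_2/(R_1+R_2) = 16×100/370 = 4.32 V.
Assume saturation: I_D = (k_n/2)(V_GS − V_t)² with V_GS = V_G − I_D·R_S = 4.32 − 0.82·I_D.
Substituting gives 1.11·I_D² − 7.02·I_D + 8.16 = 0, with roots I_D = 1.54 or 4.79 mA.
The root I_D = 4.79 mA gives V_GS = 0.396 V ≤ V_t, so take I_D = 1.54 mA.
Then V_GS = 3.06 V and V_DS = V_DD − I_D(R_D+R_S) = 16 − 1.54×1.38 = 13.9 V.
Saturation requires V_DS ≥ V_GS − V_t = 0.965 V; 13.9 ≥ 0.965 ✓.

I_D ≈ 1.5 mA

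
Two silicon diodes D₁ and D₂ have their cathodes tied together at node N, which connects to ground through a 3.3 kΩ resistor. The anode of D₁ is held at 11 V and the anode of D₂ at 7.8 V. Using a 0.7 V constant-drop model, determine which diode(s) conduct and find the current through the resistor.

Assume both conduct. Then node N would need to be at both 11−0.7 = 10.3 V and 7.8−0.7 = 7.1 V, which is impossible.
Assume only D₁ conducts: V_N = 11 − 0.7 = 10.3 V, so I_R = 10.3/3.3 = 3.12 mA.
Check D₂: its anode-to-cathode voltage is 7.8 − 10.3 = -2.5 V < 0.7 V, so it is off. The assumption is consistent.

Only D₁ conducts; I_R ≈ 3.1 mA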